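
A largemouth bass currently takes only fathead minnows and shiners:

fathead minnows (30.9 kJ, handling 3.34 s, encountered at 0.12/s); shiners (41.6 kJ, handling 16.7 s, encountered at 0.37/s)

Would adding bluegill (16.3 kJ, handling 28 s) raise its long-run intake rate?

No

Intake rate on the current diet: R = (0.12×30.9 + 0.37×41.6) / (1 + 0.12×3.34 + 0.37×16.7) = 19.1/7.58 = 2.52 kJ/s.
bluegill: E/h = 16.3/28 = 0.5821 kJ/s.
Since 0.5821 < R, time spent handling bluegill is better spent searching.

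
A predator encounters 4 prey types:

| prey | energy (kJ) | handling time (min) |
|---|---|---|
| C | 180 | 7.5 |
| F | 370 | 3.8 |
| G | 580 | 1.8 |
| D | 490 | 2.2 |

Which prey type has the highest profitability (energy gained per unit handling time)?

In descending order of E/h:
G: 580/1.8 = 322 kJ/min
D: 490/2.2 = 223 kJ/min
F: 370/3.8 = 97.4 kJ/min
C: 180/7.5 = 24 kJ/min

G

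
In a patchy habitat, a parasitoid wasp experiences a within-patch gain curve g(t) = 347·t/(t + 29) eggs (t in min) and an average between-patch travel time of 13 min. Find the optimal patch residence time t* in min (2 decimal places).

Optimal t* satisfies g'(t*) = g(t*)/(T + t*).
g'(t) = 347·29/(t + 29)². Setting 347·29/(t+29)² = 347t/[(t+29)(13+t)] gives 29(13+t) = t(t+29), so t² = 29×13 = 377.
t* = √377 = 19.42 min.

19.42 min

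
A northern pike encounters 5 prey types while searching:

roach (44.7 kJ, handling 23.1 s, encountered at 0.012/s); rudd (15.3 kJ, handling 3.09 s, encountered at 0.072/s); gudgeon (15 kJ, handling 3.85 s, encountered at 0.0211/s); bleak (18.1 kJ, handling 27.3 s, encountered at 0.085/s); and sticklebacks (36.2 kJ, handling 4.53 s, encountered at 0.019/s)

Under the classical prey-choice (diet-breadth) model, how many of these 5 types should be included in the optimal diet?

Rank by E/h (kJ/s): sticklebacks 7.99, rudd 4.95, gudgeon 3.9, roach 1.94, bleak 0.663. Include each in turn until the next type's E/h falls below the running intake rate.
Rate on top 1: 0.6333. rudd: 4.95 > 0.6333 → include.
Rate on top 2: 1.367. gudgeon: 3.9 > 1.367 → include.
Rate on top 3: 1.515. roach: 1.94 > 1.515 → include.
Rate on top 4: 1.585. bleak: 0.663 < 1.585 → exclude; stop.
Optimal diet: sticklebacks, rudd, gudgeon, roach — 4 of 5 types.

4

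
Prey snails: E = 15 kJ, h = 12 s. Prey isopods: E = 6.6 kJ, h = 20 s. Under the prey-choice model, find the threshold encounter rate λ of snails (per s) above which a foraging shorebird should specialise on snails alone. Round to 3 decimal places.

Drop isopods once their profitability E₂/h₂ falls below the rate achievable on snails alone: E₂/h₂ = λE₁/(1 + λh₁).
Solve for λ: λE₁h₂ = E₂(1 + λh₁) → λ(E₁h₂ − E₂h₁) = E₂ → λ = E₂/(E₁h₂ − E₂h₁).
λ = 6.6/(15×20 − 6.6×12) = 6.6/220.8 = 0.02989 per s.

0.030 per s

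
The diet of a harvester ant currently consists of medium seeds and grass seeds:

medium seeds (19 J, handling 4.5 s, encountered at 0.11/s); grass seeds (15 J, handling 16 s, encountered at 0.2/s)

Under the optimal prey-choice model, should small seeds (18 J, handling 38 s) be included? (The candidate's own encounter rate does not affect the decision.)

Current rate: (0.11×19 + 0.2×15)/(1 + 0.11×4.5 + 0.2×16) = 1.084 J/s.
Profitability of small seeds: 18/38 = 0.4737 J/s.
Since 0.4737 < R, time spent handling small seeds is better spent searching.

No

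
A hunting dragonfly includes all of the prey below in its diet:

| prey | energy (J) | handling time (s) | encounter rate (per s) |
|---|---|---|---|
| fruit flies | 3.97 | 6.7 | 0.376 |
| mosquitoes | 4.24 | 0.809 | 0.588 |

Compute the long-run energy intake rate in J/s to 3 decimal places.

0.998 J/s

R = Σλ_iE_i / (1 + Σλ_ih_i)
Numerator: 0.376×3.97 + 0.588×4.24 = 3.986
Denominator: 1 + 0.376×6.7 + 0.588×0.809 = 3.995
R = 3.986/3.995 = 0.9977 J/s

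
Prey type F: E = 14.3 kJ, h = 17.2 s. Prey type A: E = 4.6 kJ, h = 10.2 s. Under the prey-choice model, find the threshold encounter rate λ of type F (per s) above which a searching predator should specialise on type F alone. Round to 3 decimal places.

0.069 per s

Drop type A once their profitability E₂/h₂ falls below the rate achievable on type F alone: E₂/h₂ = λE₁/(1 + λh₁).
Solve for λ: λE₁h₂ = E₂(1 + λh₁) → λ(E₁h₂ − E₂h₁) = E₂ → λ = E₂/(E₁h₂ − E₂h₁).
λ = 4.6/(14.3×10.2 − 4.6×17.2) = 4.6/66.74 = 0.06892 per s.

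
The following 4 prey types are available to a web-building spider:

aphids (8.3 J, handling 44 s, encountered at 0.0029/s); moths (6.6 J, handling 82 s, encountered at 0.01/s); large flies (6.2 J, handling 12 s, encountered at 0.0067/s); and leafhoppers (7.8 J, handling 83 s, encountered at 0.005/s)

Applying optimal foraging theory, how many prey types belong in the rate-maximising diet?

4

Rank by E/h (J/s): large flies 0.517, aphids 0.189, leafhoppers 0.094, moths 0.0805. Include each in turn until the next type's E/h falls below the running intake rate.
Rate on top 1: 0.03845. aphids: 0.189 > 0.03845 → include.
Rate on top 2: 0.05431. leafhoppers: 0.094 > 0.05431 → include.
Rate on top 3: 0.06445. moths: 0.0805 > 0.06445 → include.
Optimal diet: large flies, aphids, leafhoppers, moths — 4 of 4 types.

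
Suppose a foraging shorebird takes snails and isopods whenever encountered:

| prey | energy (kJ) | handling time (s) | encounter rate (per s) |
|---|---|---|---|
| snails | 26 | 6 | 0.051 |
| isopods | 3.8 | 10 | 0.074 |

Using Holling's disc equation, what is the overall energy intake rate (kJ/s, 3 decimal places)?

R = Σλ_iE_i / (1 + Σλ_ih_i)
Numerator: 0.051×26 + 0.074×3.8 = 1.607
Denominator: 1 + 0.051×6 + 0.074×10 = 2.046
R = 1.607/2.046 = 0.7855 kJ/s

0.786 kJ/s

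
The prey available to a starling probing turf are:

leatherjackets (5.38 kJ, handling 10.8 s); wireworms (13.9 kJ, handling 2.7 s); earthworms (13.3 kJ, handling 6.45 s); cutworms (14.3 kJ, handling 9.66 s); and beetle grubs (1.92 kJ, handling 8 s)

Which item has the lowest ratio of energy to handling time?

In descending order of E/h:
wireworms: 13.9/2.7 = 5.15 kJ/s
earthworms: 13.3/6.45 = 2.06 kJ/s
cutworms: 14.3/9.66 = 1.48 kJ/s
leatherjackets: 5.38/10.8 = 0.498 kJ/s
beetle grubs: 1.92/8 = 0.24 kJ/s

beetle grubs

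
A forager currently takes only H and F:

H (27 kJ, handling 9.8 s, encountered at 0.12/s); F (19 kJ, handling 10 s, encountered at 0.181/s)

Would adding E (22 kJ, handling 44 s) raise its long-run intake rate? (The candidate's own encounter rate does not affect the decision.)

On H and F alone, R = ΣλE/(1+Σλh) = 6.679/3.986 = 1.676 kJ/s.
E: E/h = 22/44 = 0.5 kJ/s.
Since 0.5 < R, time spent handling E is better spent searching.

No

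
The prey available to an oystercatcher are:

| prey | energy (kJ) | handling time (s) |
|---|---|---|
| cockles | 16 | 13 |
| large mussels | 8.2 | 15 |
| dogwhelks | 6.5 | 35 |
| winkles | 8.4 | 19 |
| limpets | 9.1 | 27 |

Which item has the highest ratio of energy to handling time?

Profitability E/h (kJ/s): cockles = 16/13 = 1.23, large mussels = 8.2/15 = 0.547, dogwhelks = 6.5/35 = 0.186, winkles = 8.4/19 = 0.442, limpets = 9.1/27 = 0.337.
Ranked: cockles > large mussels > winkles > limpets > dogwhelks.

cockles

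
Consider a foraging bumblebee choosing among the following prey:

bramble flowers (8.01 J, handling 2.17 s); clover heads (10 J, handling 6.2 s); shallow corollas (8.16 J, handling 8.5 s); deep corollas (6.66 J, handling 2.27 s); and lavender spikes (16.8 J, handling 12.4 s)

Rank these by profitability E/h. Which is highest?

Profitability E/h (J/s): bramble flowers = 8.01/2.17 = 3.69, clover heads = 10/6.2 = 1.61, shallow corollas = 8.16/8.5 = 0.96, deep corollas = 6.66/2.27 = 2.93, lavender spikes = 16.8/12.4 = 1.35.
Ranked: bramble flowers > deep corollas > clover heads > lavender spikes > shallow corollas.

bramble flowers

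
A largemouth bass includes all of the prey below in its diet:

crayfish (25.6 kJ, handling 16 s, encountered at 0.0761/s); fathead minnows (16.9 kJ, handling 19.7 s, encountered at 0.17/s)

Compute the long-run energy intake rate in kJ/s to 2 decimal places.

0.87 kJ/s

R = Σλ_iE_i / (1 + Σλ_ih_i)
Numerator: 0.0761×25.6 + 0.17×16.9 = 4.821
Denominator: 1 + 0.0761×16 + 0.17×19.7 = 5.567
R = 4.821/5.567 = 0.8661 kJ/s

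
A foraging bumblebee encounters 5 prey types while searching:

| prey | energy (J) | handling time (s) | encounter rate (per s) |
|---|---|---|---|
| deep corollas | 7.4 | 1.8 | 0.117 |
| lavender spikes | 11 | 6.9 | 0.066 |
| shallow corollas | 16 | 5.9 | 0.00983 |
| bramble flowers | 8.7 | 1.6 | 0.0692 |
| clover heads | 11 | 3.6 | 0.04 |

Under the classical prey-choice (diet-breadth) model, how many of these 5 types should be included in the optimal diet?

5

Rank by E/h (J/s): bramble flowers 5.44, deep corollas 4.11, clover heads 3.06, shallow corollas 2.71, lavender spikes 1.59. Include each in turn until the next type's E/h falls below the running intake rate.
Rate on top 1: 0.542. deep corollas: 4.11 > 0.542 → include.
Rate on top 2: 1.111. clover heads: 3.06 > 1.111 → include.
Rate on top 3: 1.302. shallow corollas: 2.71 > 1.302 → include.
Rate on top 4: 1.356. lavender spikes: 1.59 > 1.356 → include.
Optimal diet: bramble flowers, deep corollas, clover heads, shallow corollas, lavender spikes — 5 of 5 types.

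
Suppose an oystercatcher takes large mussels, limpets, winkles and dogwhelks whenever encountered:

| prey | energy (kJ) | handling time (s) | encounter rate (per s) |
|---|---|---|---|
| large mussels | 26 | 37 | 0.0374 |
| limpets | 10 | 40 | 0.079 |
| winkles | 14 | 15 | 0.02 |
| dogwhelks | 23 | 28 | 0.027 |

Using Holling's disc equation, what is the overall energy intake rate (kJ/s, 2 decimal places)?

Energy encountered per unit search time: 0.0374×26 + 0.079×10 + 0.02×14 + 0.027×23 = 2.663 kJ/s.
Handling time per unit search time: 0.0374×37 + 0.079×40 + 0.02×15 + 0.027×28 = 5.6.
Rate = 2.663/(1 + 5.6) = 0.4036 kJ/s.

0.40 kJ/s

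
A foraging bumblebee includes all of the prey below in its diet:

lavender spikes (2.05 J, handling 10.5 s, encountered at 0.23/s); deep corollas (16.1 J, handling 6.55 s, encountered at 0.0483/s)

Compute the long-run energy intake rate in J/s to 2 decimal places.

0.33 J/s

R = (0.23×2.05 + 0.0483×16.1) / (1 + 0.23×10.5 + 0.0483×6.55) = 1.249/3.731 = 0.3348 J/s.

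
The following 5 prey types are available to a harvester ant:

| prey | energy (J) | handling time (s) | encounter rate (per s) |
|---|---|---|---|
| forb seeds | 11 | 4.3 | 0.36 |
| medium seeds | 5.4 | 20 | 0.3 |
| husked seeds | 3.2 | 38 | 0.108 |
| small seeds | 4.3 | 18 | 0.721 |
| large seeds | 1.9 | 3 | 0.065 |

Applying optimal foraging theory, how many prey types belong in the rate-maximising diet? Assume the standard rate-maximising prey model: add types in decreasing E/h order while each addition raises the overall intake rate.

1

E/h in descending order: forb seeds 2.56, large seeds 0.633, medium seeds 0.27, small seeds 0.239, husked seeds 0.0842 J/s. The optimal diet is the largest prefix of this list for which every included type satisfies E_i/h_i > R on the types above it.
Rate on top 1: 1.554. large seeds: 0.633 < 1.554 → exclude; stop.
Optimal diet: forb seeds — 1 of 5 types.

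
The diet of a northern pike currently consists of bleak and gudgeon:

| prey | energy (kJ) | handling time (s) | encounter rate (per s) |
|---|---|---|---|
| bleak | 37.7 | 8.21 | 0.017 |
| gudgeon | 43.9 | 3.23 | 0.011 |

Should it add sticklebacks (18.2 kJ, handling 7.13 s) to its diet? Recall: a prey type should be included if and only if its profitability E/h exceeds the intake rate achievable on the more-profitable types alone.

On bleak and gudgeon alone, R = ΣλE/(1+Σλh) = 1.124/1.175 = 0.9563 kJ/s.
sticklebacks: E/h = 18.2/7.13 = 2.553 kJ/s.
Since 2.553 > R, including sticklebacks increases the long-run rate.

Yes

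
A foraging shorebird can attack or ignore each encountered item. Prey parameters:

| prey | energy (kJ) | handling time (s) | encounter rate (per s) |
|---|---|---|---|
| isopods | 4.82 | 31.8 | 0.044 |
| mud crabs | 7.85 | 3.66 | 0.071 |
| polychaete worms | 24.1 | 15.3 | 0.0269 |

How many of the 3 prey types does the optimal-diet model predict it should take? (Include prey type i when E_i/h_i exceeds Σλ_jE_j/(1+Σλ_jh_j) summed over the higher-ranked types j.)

Profitabilities (E/h, kJ/s): mud crabs 2.14, polychaete worms 1.58, isopods 0.152. Add prey in this order while the next type's profitability exceeds the intake rate on those already taken.
Rate on top 1: 0.4424. polychaete worms: 1.58 > 0.4424 → include.
Rate on top 2: 0.7213. isopods: 0.152 < 0.7213 → exclude; stop.
Optimal diet: mud crabs, polychaete worms — 2 of 3 types.

2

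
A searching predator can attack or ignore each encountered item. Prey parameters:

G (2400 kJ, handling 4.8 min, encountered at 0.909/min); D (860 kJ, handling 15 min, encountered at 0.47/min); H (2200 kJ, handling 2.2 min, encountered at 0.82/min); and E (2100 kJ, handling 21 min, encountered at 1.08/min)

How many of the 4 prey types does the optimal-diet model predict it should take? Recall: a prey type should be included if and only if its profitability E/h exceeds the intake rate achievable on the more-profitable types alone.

1

E/h in descending order: H 1e+03, G 500, E 100, D 57.3 kJ/min. The optimal diet is the largest prefix of this list for which every included type satisfies E_i/h_i > R on the types above it.
Rate on top 1: 643.4. G: 500 < 643.4 → exclude; stop.
Optimal diet: H — 1 of 4 types.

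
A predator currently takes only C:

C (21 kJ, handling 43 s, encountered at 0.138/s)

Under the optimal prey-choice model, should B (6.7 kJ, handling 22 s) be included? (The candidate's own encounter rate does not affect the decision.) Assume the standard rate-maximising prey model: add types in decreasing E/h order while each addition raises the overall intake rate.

No

Intake rate on the current diet: R = (0.138×21) / (1 + 0.138×43) = 2.898/6.934 = 0.4179 kJ/s.
B: E/h = 6.7/22 = 0.3045 kJ/s.
0.3045 < 0.4179, so adding B would lower the average — exclude it.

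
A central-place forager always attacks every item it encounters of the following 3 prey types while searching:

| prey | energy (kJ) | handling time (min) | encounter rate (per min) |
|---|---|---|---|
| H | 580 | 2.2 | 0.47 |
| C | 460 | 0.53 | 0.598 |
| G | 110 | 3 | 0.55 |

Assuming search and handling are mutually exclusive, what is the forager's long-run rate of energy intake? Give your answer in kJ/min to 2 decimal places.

R = Σλ_iE_i / (1 + Σλ_ih_i)
Numerator: 0.47×580 + 0.598×460 + 0.55×110 = 608.2
Denominator: 1 + 0.47×2.2 + 0.598×0.53 + 0.55×3 = 4.001
R = 608.2/4.001 = 152 kJ/min

152.01 kJ/min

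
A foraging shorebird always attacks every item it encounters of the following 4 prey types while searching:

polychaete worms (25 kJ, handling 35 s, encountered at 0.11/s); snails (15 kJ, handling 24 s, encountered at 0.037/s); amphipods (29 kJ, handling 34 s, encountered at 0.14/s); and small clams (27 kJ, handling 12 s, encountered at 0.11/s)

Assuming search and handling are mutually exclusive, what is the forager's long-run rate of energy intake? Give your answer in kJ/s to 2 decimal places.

R = Σλ_iE_i / (1 + Σλ_ih_i)
Numerator: 0.11×25 + 0.037×15 + 0.14×29 + 0.11×27 = 10.34
Denominator: 1 + 0.11×35 + 0.037×24 + 0.14×34 + 0.11×12 = 11.82
R = 10.34/11.82 = 0.8745 kJ/s

0.87 kJ/s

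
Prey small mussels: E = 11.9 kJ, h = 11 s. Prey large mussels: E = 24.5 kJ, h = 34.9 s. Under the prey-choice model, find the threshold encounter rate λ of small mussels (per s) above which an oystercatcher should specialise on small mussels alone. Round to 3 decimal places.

0.168 per s

The zero-one rule: include large mussels iff E₂/h₂ > λE₁/(1+λh₁). Equality gives the switch point.
λE₁h₂ = E₂ + λE₂h₁ ⇒ λ = E₂/(E₁h₂ − E₂h₁) = 24.5/(415.3 − 269.5) = 0.168 per s.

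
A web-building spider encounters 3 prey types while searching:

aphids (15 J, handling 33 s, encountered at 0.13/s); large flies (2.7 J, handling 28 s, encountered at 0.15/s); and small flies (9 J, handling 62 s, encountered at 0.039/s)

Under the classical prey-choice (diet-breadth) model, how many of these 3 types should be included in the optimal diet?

1

E/h in descending order: aphids 0.455, small flies 0.145, large flies 0.0964 J/s. The optimal diet is the largest prefix of this list for which every included type satisfies E_i/h_i > R on the types above it.
Rate on top 1: 0.3686. small flies: 0.145 < 0.3686 → exclude; stop.
Optimal diet: aphids — 1 of 3 types.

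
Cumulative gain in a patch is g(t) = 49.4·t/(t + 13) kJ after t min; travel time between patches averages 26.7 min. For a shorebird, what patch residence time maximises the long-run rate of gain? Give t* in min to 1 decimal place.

18.6 min

Maximise g(t)/(T+t): set derivative to zero → g'(t)(T+t) = g(t).
g'(t) = 49.4·13/(t + 13)². Setting 49.4·13/(t+13)² = 49.4t/[(t+13)(26.7+t)] gives 13(26.7+t) = t(t+13), so t² = 13×26.7 = 347.1.
t* = √347.1 = 18.63 min.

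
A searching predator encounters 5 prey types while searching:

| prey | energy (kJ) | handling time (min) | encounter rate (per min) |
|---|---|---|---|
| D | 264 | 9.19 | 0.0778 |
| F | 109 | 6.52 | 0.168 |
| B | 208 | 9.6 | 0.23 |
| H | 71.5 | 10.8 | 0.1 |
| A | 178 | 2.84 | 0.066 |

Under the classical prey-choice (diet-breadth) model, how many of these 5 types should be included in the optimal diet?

E/h in descending order: A 62.7, D 28.7, B 21.7, F 16.7, H 6.62 kJ/min. The optimal diet is the largest prefix of this list for which every included type satisfies E_i/h_i > R on the types above it.
Rate on top 1: 9.894. D: 28.7 > 9.894 → include.
Rate on top 2: 16.97. B: 21.7 > 16.97 → include.
Rate on top 3: 19.49. F: 16.7 < 19.49 → exclude; stop.
Optimal diet: A, D, B — 3 of 5 types.

3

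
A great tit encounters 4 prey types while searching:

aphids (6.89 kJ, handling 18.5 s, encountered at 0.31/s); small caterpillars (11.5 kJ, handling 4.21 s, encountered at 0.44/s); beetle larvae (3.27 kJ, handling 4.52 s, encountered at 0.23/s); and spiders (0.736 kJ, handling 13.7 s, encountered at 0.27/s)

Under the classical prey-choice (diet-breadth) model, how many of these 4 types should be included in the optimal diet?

1

Profitabilities (E/h, kJ/s): small caterpillars 2.73, beetle larvae 0.723, aphids 0.372, spiders 0.0537. Add prey in this order while the next type's profitability exceeds the intake rate on those already taken.
Rate on top 1: 1.774. beetle larvae: 0.723 < 1.774 → exclude; stop.
Optimal diet: small caterpillars — 1 of 4 types.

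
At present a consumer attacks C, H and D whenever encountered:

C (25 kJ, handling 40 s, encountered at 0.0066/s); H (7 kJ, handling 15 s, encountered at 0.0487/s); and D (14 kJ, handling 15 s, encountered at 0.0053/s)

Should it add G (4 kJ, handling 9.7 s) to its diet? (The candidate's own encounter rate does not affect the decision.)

Yes

Current rate: (0.0066×25 + 0.0487×7 + 0.0053×14)/(1 + 0.0066×40 + 0.0487×15 + 0.0053×15) = 0.2797 kJ/s.
Profitability of G: 4/9.7 = 0.4124 kJ/s.
Since 0.4124 > R, including G increases the long-run rate.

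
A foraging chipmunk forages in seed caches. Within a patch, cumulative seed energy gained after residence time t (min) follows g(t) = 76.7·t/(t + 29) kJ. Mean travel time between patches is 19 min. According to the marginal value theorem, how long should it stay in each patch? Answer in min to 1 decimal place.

Maximise g(t)/(T+t): set derivative to zero → g'(t)(T+t) = g(t).
g'(t) = 76.7·29/(t + 29)². Setting 76.7·29/(t+29)² = 76.7t/[(t+29)(19+t)] gives 29(19+t) = t(t+29), so t² = 29×19 = 551.
t* = √551 = 23.47 min.

23.5 min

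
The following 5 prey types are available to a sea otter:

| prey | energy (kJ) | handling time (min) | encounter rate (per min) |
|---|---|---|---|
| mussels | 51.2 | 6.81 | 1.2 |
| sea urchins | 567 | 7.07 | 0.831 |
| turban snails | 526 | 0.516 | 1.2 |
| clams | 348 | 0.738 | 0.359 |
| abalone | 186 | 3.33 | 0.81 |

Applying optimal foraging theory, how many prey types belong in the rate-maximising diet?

Rank by E/h (kJ/min): turban snails 1.02e+03, clams 472, sea urchins 80.2, abalone 55.9, mussels 7.52. Include each in turn until the next type's E/h falls below the running intake rate.
Rate on top 1: 389.8. clams: 472 > 389.8 → include.
Rate on top 2: 401.3. sea urchins: 80.2 < 401.3 → exclude; stop.
Optimal diet: turban snails, clams — 2 of 5 types.

2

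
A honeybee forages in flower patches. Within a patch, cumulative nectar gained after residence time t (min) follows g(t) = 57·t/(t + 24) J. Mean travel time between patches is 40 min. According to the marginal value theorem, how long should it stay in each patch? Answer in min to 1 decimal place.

Optimal t* satisfies g'(t*) = g(t*)/(T + t*).
g'(t) = 57·24/(t + 24)². Setting 57·24/(t+24)² = 57t/[(t+24)(40+t)] gives 24(40+t) = t(t+24), so t² = 24×40 = 960.
t* = √960 = 30.98 min.

31.0 min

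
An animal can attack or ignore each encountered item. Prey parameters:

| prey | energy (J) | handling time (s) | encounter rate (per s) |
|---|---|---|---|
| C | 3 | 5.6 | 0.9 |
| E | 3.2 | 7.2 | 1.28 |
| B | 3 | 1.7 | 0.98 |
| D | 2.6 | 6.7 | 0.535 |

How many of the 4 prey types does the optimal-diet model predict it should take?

Rank by E/h (J/s): B 1.76, C 0.536, E 0.444, D 0.388. Include each in turn until the next type's E/h falls below the running intake rate.
Rate on top 1: 1.103. C: 0.536 < 1.103 → exclude; stop.
Optimal diet: B — 1 of 4 types.

1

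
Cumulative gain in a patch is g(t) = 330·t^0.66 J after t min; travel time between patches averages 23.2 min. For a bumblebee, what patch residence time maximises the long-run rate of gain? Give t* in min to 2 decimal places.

45.04 min

By the marginal value theorem, leave when the instantaneous gain rate g'(t) equals the habitat-wide average g(t)/(T + t).
g'(t) = 0.66·330·t^-0.34. Setting 0.66·330·t^-0.34 = 330·t^0.66/(23.2+t) gives 0.66(23.2+t) = t, so 0.34·t = 0.66×23.2.
t* = 0.66×23.2/0.34 = 45.04 min.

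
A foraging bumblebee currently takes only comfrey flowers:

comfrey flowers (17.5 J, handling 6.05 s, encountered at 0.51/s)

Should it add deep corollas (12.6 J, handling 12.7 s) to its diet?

No

Current rate: (0.51×17.5)/(1 + 0.51×6.05) = 2.185 J/s.
deep corollas: E/h = 12.6/12.7 = 0.9921 J/s.
Since 0.9921 < R, time spent handling deep corollas is better spent searching.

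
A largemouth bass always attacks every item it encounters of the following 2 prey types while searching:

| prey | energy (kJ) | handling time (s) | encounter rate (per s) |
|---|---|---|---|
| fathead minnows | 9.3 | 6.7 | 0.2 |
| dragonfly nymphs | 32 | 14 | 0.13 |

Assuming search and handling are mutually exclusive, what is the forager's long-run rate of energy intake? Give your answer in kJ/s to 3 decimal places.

R = (0.2×9.3 + 0.13×32) / (1 + 0.2×6.7 + 0.13×14) = 6.02/4.16 = 1.447 kJ/s.

1.447 kJ/s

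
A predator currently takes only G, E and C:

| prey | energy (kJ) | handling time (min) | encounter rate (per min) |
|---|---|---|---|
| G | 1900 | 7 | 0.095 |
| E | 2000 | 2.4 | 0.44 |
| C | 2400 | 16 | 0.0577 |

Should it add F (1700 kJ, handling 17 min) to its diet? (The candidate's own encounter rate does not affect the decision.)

No

Current rate: (0.095×1900 + 0.44×2000 + 0.0577×2400)/(1 + 0.095×7 + 0.44×2.4 + 0.0577×16) = 329 kJ/min.
Profitability of F: 1700/17 = 100 kJ/min.
100 < 329, so adding F would lower the average — exclude it.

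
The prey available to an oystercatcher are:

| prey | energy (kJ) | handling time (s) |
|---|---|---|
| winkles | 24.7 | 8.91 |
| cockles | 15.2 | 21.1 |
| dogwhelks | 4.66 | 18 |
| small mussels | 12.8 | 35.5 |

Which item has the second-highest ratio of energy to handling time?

Profitability E/h (kJ/s): winkles = 24.7/8.91 = 2.77, cockles = 15.2/21.1 = 0.72, dogwhelks = 4.66/18 = 0.259, small mussels = 12.8/35.5 = 0.361.
Ranked: winkles > cockles > small mussels > dogwhelks.

cockles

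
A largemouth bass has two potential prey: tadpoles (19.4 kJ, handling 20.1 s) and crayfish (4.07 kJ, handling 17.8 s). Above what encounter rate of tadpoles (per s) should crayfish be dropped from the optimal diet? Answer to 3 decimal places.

At the threshold, the rate on tadpoles alone equals the profitability of crayfish: λ·19.4/(1 + λ·20.1) = 4.07/17.8 = 0.2287.
Rearranging, λ(19.4 − 0.2287×20.1) = 0.2287, so λ = 0.2287/14.8 = 0.01545 per s.

0.015 per s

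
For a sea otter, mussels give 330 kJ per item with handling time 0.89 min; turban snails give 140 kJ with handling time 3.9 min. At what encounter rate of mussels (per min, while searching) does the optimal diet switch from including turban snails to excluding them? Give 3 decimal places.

0.120 per min

Drop turban snails once their profitability E₂/h₂ falls below the rate achievable on mussels alone: E₂/h₂ = λE₁/(1 + λh₁).
Solve for λ: λE₁h₂ = E₂(1 + λh₁) → λ(E₁h₂ − E₂h₁) = E₂ → λ = E₂/(E₁h₂ − E₂h₁).
λ = 140/(330×3.9 − 140×0.89) = 140/1162 = 0.1204 per min.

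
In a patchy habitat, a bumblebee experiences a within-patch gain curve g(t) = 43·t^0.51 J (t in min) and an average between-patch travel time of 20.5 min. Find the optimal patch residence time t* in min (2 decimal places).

Optimal t* satisfies g'(t*) = g(t*)/(T + t*).
g'(t) = 0.51·43·t^-0.49. Setting 0.51·43·t^-0.49 = 43·t^0.51/(20.5+t) gives 0.51(20.5+t) = t, so 0.49·t = 0.51×20.5.
t* = 0.51×20.5/0.49 = 21.34 min.

21.34 min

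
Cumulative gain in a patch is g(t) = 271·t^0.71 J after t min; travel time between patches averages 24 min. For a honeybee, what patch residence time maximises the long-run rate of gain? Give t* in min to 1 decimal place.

58.8 min

Optimal t* satisfies g'(t*) = g(t*)/(T + t*).
g'(t) = 0.71·271·t^-0.29. Setting 0.71·271·t^-0.29 = 271·t^0.71/(24+t) gives 0.71(24+t) = t, so 0.29·t = 0.71×24.
t* = 0.71×24/0.29 = 58.76 min.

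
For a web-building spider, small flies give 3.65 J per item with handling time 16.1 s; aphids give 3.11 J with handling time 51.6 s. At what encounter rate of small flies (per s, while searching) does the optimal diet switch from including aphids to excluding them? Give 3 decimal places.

0.022 per s

Drop aphids once their profitability E₂/h₂ falls below the rate achievable on small flies alone: E₂/h₂ = λE₁/(1 + λh₁).
Solve for λ: λE₁h₂ = E₂(1 + λh₁) → λ(E₁h₂ − E₂h₁) = E₂ → λ = E₂/(E₁h₂ − E₂h₁).
λ = 3.11/(3.65×51.6 − 3.11×16.1) = 3.11/138.3 = 0.02249 per s.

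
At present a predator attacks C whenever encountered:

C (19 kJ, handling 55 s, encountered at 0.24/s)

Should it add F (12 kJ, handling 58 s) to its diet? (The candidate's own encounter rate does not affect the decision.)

Intake rate on the current diet: R = (0.24×19) / (1 + 0.24×55) = 4.56/14.2 = 0.3211 kJ/s.
F: E/h = 12/58 = 0.2069 kJ/s.
Since 0.2069 < R, time spent handling F is better spent searching.

No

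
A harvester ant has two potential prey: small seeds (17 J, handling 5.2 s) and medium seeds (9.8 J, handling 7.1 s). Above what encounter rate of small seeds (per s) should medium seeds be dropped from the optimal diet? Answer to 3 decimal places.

0.141 per s

The zero-one rule: include medium seeds iff E₂/h₂ > λE₁/(1+λh₁). Equality gives the switch point.
λE₁h₂ = E₂ + λE₂h₁ ⇒ λ = E₂/(E₁h₂ − E₂h₁) = 9.8/(120.7 − 50.96) = 0.1405 per s.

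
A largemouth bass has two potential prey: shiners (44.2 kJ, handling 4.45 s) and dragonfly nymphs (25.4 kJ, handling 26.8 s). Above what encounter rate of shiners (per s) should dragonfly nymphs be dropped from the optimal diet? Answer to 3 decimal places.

At the threshold, the rate on shiners alone equals the profitability of dragonfly nymphs: λ·44.2/(1 + λ·4.45) = 25.4/26.8 = 0.9478.
Rearranging, λ(44.2 − 0.9478×4.45) = 0.9478, so λ = 0.9478/39.98 = 0.0237 per s.

0.024 per s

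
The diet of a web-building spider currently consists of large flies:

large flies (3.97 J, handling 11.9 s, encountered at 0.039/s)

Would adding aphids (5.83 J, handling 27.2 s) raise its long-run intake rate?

Yes

On large flies alone, R = ΣλE/(1+Σλh) = 0.1548/1.464 = 0.1058 J/s.
aphids: E/h = 5.83/27.2 = 0.2143 J/s.
0.2143 > 0.1058, so adding aphids raises the average — include it.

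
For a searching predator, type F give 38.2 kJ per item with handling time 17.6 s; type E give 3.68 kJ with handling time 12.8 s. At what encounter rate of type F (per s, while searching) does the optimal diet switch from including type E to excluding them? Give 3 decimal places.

0.009 per s

The zero-one rule: include type E iff E₂/h₂ > λE₁/(1+λh₁). Equality gives the switch point.
λE₁h₂ = E₂ + λE₂h₁ ⇒ λ = E₂/(E₁h₂ − E₂h₁) = 3.68/(489 − 64.77) = 0.008675 per s.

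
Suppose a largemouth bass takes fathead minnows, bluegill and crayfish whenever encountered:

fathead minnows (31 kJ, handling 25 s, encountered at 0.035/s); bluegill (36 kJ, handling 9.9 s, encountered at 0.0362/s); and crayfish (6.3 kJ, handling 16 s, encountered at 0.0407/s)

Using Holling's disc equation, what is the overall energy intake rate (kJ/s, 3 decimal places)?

0.917 kJ/s

Energy encountered per unit search time: 0.035×31 + 0.0362×36 + 0.0407×6.3 = 2.645 kJ/s.
Handling time per unit search time: 0.035×25 + 0.0362×9.9 + 0.0407×16 = 1.885.
Rate = 2.645/(1 + 1.885) = 0.9168 kJ/s.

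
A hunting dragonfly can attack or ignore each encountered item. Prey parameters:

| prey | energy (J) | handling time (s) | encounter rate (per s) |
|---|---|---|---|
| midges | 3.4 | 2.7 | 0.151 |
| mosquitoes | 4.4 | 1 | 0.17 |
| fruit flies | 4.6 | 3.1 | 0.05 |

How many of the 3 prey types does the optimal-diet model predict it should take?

3

Profitabilities (E/h, J/s): mosquitoes 4.4, fruit flies 1.48, midges 1.26. Add prey in this order while the next type's profitability exceeds the intake rate on those already taken.
Rate on top 1: 0.6393. fruit flies: 1.48 > 0.6393 → include.
Rate on top 2: 0.7381. midges: 1.26 > 0.7381 → include.
Optimal diet: mosquitoes, fruit flies, midges — 3 of 3 types.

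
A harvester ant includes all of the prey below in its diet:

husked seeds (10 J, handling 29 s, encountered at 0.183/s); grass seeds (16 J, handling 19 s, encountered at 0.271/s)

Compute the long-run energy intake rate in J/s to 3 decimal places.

R = (0.183×10 + 0.271×16) / (1 + 0.183×29 + 0.271×19) = 6.166/11.46 = 0.5382 J/s.

0.538 J/s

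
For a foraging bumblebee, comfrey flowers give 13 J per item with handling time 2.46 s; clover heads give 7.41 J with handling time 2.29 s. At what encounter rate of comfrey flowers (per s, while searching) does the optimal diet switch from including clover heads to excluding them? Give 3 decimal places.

0.642 per s

At the threshold, the rate on comfrey flowers alone equals the profitability of clover heads: λ·13/(1 + λ·2.46) = 7.41/2.29 = 3.236.
Rearranging, λ(13 − 3.236×2.46) = 3.236, so λ = 3.236/5.04 = 0.642 per s.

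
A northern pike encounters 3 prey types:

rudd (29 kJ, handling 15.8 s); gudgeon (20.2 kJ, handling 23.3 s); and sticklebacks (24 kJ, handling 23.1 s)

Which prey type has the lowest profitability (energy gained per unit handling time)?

gudgeon

In descending order of E/h:
rudd: 29/15.8 = 1.84 kJ/s
sticklebacks: 24/23.1 = 1.04 kJ/s
gudgeon: 20.2/23.3 = 0.867 kJ/s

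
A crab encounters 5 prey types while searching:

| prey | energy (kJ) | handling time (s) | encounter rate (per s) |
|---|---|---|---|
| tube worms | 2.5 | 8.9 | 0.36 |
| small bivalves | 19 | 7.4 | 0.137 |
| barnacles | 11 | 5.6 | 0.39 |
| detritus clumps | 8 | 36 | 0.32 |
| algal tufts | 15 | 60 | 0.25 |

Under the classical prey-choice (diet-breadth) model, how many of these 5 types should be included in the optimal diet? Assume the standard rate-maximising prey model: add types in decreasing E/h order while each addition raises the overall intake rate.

2

E/h in descending order: small bivalves 2.57, barnacles 1.96, tube worms 0.281, algal tufts 0.25, detritus clumps 0.222 kJ/s. The optimal diet is the largest prefix of this list for which every included type satisfies E_i/h_i > R on the types above it.
Rate on top 1: 1.293. barnacles: 1.96 > 1.293 → include.
Rate on top 2: 1.642. tube worms: 0.281 < 1.642 → exclude; stop.
Optimal diet: small bivalves, barnacles — 2 of 5 types.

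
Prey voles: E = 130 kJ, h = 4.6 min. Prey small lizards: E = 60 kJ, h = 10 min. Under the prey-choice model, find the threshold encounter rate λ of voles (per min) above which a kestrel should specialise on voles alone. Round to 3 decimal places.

0.059 per min

Drop small lizards once their profitability E₂/h₂ falls below the rate achievable on voles alone: E₂/h₂ = λE₁/(1 + λh₁).
Solve for λ: λE₁h₂ = E₂(1 + λh₁) → λ(E₁h₂ − E₂h₁) = E₂ → λ = E₂/(E₁h₂ − E₂h₁).
λ = 60/(130×10 − 60×4.6) = 60/1024 = 0.05859 per min.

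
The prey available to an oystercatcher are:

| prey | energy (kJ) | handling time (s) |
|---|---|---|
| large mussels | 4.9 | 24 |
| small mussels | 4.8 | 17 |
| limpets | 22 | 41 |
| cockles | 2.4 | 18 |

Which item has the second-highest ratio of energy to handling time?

small mussels

In descending order of E/h:
limpets: 22/41 = 0.537 kJ/s
small mussels: 4.8/17 = 0.282 kJ/s
large mussels: 4.9/24 = 0.204 kJ/s
cockles: 2.4/18 = 0.133 kJ/s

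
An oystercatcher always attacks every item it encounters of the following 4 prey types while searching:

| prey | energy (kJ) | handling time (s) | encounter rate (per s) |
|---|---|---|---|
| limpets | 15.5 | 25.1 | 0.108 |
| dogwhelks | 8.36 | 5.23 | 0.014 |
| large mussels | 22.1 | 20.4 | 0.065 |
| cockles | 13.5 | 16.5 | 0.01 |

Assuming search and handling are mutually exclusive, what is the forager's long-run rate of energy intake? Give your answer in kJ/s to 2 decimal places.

R = Σλ_iE_i / (1 + Σλ_ih_i)
Numerator: 0.108×15.5 + 0.014×8.36 + 0.065×22.1 + 0.01×13.5 = 3.363
Denominator: 1 + 0.108×25.1 + 0.014×5.23 + 0.065×20.4 + 0.01×16.5 = 5.275
R = 3.363/5.275 = 0.6374 kJ/s

0.64 kJ/s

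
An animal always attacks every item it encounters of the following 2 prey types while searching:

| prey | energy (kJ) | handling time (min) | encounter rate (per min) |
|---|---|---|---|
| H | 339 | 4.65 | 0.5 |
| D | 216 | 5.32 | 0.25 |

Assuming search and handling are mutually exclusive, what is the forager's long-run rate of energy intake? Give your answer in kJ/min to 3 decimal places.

48.013 kJ/min

Energy encountered per unit search time: 0.5×339 + 0.25×216 = 223.5 kJ/min.
Handling time per unit search time: 0.5×4.65 + 0.25×5.32 = 3.655.
Rate = 223.5/(1 + 3.655) = 48.01 kJ/min.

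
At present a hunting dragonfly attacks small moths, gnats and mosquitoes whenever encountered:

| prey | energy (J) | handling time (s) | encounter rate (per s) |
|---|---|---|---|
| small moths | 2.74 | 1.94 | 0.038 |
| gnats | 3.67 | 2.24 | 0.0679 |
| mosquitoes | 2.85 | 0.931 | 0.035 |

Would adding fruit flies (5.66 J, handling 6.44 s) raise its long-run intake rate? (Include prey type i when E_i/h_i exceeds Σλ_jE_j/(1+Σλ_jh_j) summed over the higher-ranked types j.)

Yes

Intake rate on the current diet: R = (0.038×2.74 + 0.0679×3.67 + 0.035×2.85) / (1 + 0.038×1.94 + 0.0679×2.24 + 0.035×0.931) = 0.4531/1.258 = 0.36 J/s.
fruit flies: E/h = 5.66/6.44 = 0.8789 J/s.
0.8789 > 0.36, so adding fruit flies raises the average — include it.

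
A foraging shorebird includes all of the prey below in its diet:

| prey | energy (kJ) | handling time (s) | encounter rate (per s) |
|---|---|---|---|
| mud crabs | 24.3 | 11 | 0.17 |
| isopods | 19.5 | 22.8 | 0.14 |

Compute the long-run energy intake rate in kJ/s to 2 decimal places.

1.13 kJ/s

R = (0.17×24.3 + 0.14×19.5) / (1 + 0.17×11 + 0.14×22.8) = 6.861/6.062 = 1.132 kJ/s.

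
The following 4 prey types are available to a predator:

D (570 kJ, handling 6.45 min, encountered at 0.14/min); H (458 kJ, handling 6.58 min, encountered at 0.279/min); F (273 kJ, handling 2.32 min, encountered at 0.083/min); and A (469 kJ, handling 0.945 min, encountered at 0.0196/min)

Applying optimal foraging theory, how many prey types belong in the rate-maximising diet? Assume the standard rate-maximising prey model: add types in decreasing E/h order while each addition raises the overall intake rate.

E/h in descending order: A 496, F 118, D 88.4, H 69.6 kJ/min. The optimal diet is the largest prefix of this list for which every included type satisfies E_i/h_i > R on the types above it.
Rate on top 1: 9.025. F: 118 > 9.025 → include.
Rate on top 2: 26.3. D: 88.4 > 26.3 → include.
Rate on top 3: 52.81. H: 69.6 > 52.81 → include.
Optimal diet: A, F, D, H — 4 of 4 types.

4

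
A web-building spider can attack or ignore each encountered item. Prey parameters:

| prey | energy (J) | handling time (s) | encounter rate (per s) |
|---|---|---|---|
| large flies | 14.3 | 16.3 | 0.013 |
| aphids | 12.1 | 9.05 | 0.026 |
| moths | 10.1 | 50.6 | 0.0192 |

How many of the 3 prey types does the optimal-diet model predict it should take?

2

Profitabilities (E/h, J/s): aphids 1.34, large flies 0.877, moths 0.2. Add prey in this order while the next type's profitability exceeds the intake rate on those already taken.
Rate on top 1: 0.2547. large flies: 0.877 > 0.2547 → include.
Rate on top 2: 0.3458. moths: 0.2 < 0.3458 → exclude; stop.
Optimal diet: aphids, large flies — 2 of 3 types.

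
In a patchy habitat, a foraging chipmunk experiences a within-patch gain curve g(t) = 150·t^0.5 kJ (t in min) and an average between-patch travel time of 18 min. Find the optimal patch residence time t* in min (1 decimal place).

By the marginal value theorem, leave when the instantaneous gain rate g'(t) equals the habitat-wide average g(t)/(T + t).
g'(t) = 0.5·150·t^-0.5. Setting 0.5·150·t^-0.5 = 150·t^0.5/(18+t) gives 0.5(18+t) = t, so 0.50·t = 0.5×18.
t* = 0.5×18/0.50 = 18 min.

18.0 min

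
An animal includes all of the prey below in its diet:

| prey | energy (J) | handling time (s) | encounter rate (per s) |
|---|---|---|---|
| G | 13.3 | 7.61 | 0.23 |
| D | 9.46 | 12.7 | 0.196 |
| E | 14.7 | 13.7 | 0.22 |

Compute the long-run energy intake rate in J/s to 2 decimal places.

0.99 J/s

R = Σλ_iE_i / (1 + Σλ_ih_i)
Numerator: 0.23×13.3 + 0.196×9.46 + 0.22×14.7 = 8.147
Denominator: 1 + 0.23×7.61 + 0.196×12.7 + 0.22×13.7 = 8.253
R = 8.147/8.253 = 0.9871 J/s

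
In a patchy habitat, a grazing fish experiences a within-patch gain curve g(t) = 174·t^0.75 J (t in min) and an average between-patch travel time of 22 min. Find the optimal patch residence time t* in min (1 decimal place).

Maximise g(t)/(T+t): set derivative to zero → g'(t)(T+t) = g(t).
g'(t) = 0.75·174·t^-0.25. Setting 0.75·174·t^-0.25 = 174·t^0.75/(22+t) gives 0.75(22+t) = t, so 0.25·t = 0.75×22.
t* = 0.75×22/0.25 = 66 min.

66.0 min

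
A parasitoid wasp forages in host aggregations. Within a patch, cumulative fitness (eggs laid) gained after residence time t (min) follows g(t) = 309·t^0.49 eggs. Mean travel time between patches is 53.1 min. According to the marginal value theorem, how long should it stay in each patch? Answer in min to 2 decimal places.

51.02 min

By the marginal value theorem, leave when the instantaneous gain rate g'(t) equals the habitat-wide average g(t)/(T + t).
g'(t) = 0.49·309·t^-0.51. Setting 0.49·309·t^-0.51 = 309·t^0.49/(53.1+t) gives 0.49(53.1+t) = t, so 0.51·t = 0.49×53.1.
t* = 0.49×53.1/0.51 = 51.02 min.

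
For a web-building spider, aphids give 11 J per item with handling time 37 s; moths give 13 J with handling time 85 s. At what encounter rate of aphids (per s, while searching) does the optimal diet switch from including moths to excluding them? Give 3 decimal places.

0.029 per s

At the threshold, the rate on aphids alone equals the profitability of moths: λ·11/(1 + λ·37) = 13/85 = 0.1529.
Rearranging, λ(11 − 0.1529×37) = 0.1529, so λ = 0.1529/5.341 = 0.02863 per s.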